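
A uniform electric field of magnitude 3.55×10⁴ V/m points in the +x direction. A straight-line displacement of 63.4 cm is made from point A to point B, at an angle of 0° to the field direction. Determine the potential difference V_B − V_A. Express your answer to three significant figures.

Only the component of displacement along E changes the potential: ΔV = −E·d·cosθ.
ΔV = −(3.55×10⁴ V/m)(0.634 m)cos0° = -2.25×10⁴ V.

-2.25×10⁴ V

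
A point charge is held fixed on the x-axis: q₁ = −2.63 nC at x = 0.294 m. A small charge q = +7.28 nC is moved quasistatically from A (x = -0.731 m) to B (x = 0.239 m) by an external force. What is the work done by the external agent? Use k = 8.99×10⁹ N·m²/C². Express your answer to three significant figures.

-2.96×10⁻⁶ J

For quasistatic motion the external work equals the change in potential energy: W_ext = qΔV = q(V_B − V_A).
At A: distance to the source charge is 1.02 m; V_A = kq₁/r = -23.1 V.
At B: distance to the source charge is 0.0550 m; V_B = kq₁/r = -430 V.
ΔV = V_B − V_A = -407 V.
W_ext = qΔV = (7.28×10⁻⁹ C)(-407 V) = -2.96×10⁻⁶ J.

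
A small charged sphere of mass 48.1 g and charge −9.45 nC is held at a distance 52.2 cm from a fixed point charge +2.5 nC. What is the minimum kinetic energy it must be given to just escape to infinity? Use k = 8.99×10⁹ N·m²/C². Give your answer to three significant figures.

To just escape, total mechanical energy must reach zero at infinity: ½mv²_min + U = 0, so ½mv²_min = −U = |kQq|/r.
|U| = |kQq|/r = (8.99×10⁹ N·m²/C²)(2.50×10⁻⁹)(9.45×10⁻⁹)/(0.522) = 4.07×10⁻⁷ J.

4.07×10⁻⁷ J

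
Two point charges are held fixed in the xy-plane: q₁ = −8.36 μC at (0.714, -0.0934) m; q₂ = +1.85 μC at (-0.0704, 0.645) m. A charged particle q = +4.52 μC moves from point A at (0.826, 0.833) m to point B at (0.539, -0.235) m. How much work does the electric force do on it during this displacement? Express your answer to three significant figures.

1.16 J

The work done by the electric force is W_field = −ΔU = −q(V_B − V_A) = q(V_A − V_B).
At A: distances to the source charges are 0.933 m, 0.916 m; V_A = Σ kqᵢ/rᵢ = -6.24×10⁴ V.
At B: distances to the source charges are 0.225 m, 1.07 m; V_B = Σ kqᵢ/rᵢ = -3.18×10⁵ V.
ΔV = V_B − V_A = -2.56×10⁵ V.
W_field = −qΔV = −(4.52×10⁻⁶ C)(-2.56×10⁵ V) = 1.16 J.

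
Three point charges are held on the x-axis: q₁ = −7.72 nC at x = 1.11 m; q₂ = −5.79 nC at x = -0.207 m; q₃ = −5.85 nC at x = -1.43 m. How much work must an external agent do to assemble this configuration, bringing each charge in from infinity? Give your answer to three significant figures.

7.14×10⁻⁷ J

The assembly work is the sum of pairwise potential energies, U = Σ_{i<j} kqᵢqⱼ/rᵢⱼ.
Pair separations: r₁₂ = 1.32 m, r₁₃ = 2.54 m, r₂₃ = 1.22 m.
U = (3.05×10⁻⁷) + (1.60×10⁻⁷) + (2.49×10⁻⁷) = 7.14×10⁻⁷ J.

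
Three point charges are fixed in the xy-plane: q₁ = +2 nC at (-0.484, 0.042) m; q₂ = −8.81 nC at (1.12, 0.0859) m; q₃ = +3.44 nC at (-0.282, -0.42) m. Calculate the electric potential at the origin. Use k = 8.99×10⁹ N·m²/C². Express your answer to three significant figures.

The total potential is the scalar sum of each charge's contribution, V = Σ kqᵢ/rᵢ.
Distances from the field point to each charge: r₁ = 0.486 m, r₂ = 1.12 m, r₃ = 0.506 m.
V = k[(2.00×10⁻⁹)/(0.486) + (-8.81×10⁻⁹)/(1.12) + (3.44×10⁻⁹)/(0.506)] = 27.6 V.

27.6 V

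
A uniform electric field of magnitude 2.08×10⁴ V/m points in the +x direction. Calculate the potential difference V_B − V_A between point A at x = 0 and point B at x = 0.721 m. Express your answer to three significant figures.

-1.50×10⁴ V

In a uniform field, potential decreases in the direction of E: V_B − V_A = −E·Δx.
V_B − V_A = −(2.08×10⁴ V/m)(0.721 m) = -1.50×10⁴ V.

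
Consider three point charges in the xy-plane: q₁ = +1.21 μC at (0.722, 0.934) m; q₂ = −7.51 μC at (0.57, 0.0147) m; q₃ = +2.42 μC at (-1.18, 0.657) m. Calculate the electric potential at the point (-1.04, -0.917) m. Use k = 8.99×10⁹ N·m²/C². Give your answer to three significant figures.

The total potential is the scalar sum of each charge's contribution, V = Σ kqᵢ/rᵢ.
Distances from the field point to each charge: r₁ = 2.56 m, r₂ = 1.86 m, r₃ = 1.58 m.
V = k[(1.21×10⁻⁶)/(2.56) + (-7.51×10⁻⁶)/(1.86) + (2.42×10⁻⁶)/(1.58)] = -1.83×10⁴ V.

-1.83×10⁴ V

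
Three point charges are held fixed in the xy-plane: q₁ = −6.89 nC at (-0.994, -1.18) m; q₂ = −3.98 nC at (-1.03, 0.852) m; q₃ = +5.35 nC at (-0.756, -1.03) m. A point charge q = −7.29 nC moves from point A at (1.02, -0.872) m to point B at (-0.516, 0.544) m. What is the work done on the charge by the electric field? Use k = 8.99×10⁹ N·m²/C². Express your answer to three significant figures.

-3.45×10⁻⁷ J

The work done by the electric force is W_field = −ΔU = −q(V_B − V_A) = q(V_A − V_B).
At A: distances to the source charges are 2.04 m, 2.68 m, 1.78 m; V_A = Σ kqᵢ/rᵢ = -16.8 V.
At B: distances to the source charges are 1.79 m, 0.599 m, 1.59 m; V_B = Σ kqᵢ/rᵢ = -64.1 V.
ΔV = V_B − V_A = -47.3 V.
W_field = −qΔV = −(-7.29×10⁻⁹ C)(-47.3 V) = -3.45×10⁻⁷ J.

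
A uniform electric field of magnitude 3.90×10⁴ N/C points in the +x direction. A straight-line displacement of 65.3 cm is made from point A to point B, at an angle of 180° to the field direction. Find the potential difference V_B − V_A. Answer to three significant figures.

2.55×10⁴ V

Only the component of displacement along E changes the potential: ΔV = −E·d·cosθ.
ΔV = −(3.90×10⁴ V/m)(0.653 m)cos180° = 2.55×10⁴ V.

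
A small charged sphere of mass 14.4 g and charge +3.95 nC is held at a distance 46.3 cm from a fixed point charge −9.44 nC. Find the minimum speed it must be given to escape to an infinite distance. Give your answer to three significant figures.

0.0100 m/s

To just escape, total mechanical energy must reach zero at infinity: ½mv²_min + U = 0, so ½mv²_min = −U = |kQq|/r.
|U| = |kQq|/r = (8.99×10⁹ N·m²/C²)(9.44×10⁻⁹)(3.95×10⁻⁹)/(0.463) = 7.24×10⁻⁷ J.
v_min = √(2|U|/m) = √(2·7.24×10⁻⁷/0.0144) = 0.0100 m/s.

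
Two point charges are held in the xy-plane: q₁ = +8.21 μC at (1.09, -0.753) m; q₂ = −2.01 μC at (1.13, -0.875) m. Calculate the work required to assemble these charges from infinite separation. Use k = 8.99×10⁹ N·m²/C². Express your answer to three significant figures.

The work to assemble the configuration equals its total potential energy, U = Σ kqᵢqⱼ/rᵢⱼ over all pairs.
Pair separations: r₁₂ = 0.128 m.
U = (-1.16) = -1.16 J.

-1.16 J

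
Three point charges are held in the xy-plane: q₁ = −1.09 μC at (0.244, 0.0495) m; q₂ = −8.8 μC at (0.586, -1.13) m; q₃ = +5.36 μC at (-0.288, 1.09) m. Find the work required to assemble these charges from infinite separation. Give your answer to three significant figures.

The work to assemble the configuration equals its total potential energy, U = Σ kqᵢqⱼ/rᵢⱼ over all pairs.
Pair separations: r₁₂ = 1.23 m, r₁₃ = 1.17 m, r₂₃ = 2.39 m.
U = (0.0702) + (-0.0449) + (-0.178) = -0.152 J.

-0.152 J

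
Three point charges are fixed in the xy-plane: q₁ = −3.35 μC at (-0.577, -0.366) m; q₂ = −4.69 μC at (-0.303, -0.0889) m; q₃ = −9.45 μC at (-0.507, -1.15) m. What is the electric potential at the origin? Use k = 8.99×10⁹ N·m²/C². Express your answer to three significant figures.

Electric potential is a scalar, so the contributions from each charge add algebraically: V = Σ kqᵢ/rᵢ.
Distances from the field point to each charge: r₁ = 0.683 m, r₂ = 0.316 m, r₃ = 1.26 m.
V = k[(-3.35×10⁻⁶)/(0.683) + (-4.69×10⁻⁶)/(0.316) + (-9.45×10⁻⁶)/(1.26)] = -2.45×10⁵ V.

-2.45×10⁵ V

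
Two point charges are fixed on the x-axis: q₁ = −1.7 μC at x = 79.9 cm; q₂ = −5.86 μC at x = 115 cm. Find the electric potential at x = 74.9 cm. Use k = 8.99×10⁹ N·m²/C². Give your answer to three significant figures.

The total potential is the scalar sum of each charge's contribution, V = Σ kqᵢ/rᵢ.
Distances from the field point to each charge: r₁ = 0.0500 m, r₂ = 0.401 m.
V = k[(-1.70×10⁻⁶)/(0.0500) + (-5.86×10⁻⁶)/(0.401)] = -4.37×10⁵ V.

-4.37×10⁵ V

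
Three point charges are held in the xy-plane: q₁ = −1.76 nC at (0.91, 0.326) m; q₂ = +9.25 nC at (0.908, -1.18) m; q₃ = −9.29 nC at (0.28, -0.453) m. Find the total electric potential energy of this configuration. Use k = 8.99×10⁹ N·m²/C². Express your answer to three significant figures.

The assembly work is the sum of pairwise potential energies, U = Σ_{i<j} kqᵢqⱼ/rᵢⱼ.
Pair separations: r₁₂ = 1.51 m, r₁₃ = 1.00 m, r₂₃ = 0.961 m.
U = (-9.72×10⁻⁸) + (1.47×10⁻⁷) + (-8.04×10⁻⁷) = -7.55×10⁻⁷ J.

-7.55×10⁻⁷ J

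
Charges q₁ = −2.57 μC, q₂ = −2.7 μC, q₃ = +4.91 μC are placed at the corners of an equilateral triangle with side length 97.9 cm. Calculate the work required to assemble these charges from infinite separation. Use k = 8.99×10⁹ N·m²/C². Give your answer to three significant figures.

The assembly work is the sum of pairwise potential energies, U = Σ_{i<j} kqᵢqⱼ/rᵢⱼ.
All three pair separations equal the side length, 0.979 m.
U = (0.0637) + (-0.116) + (-0.122) = -0.174 J.

-0.174 J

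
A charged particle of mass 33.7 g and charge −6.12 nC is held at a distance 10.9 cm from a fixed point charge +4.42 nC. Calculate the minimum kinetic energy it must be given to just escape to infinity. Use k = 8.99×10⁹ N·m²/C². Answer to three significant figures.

To just escape, total mechanical energy must reach zero at infinity: ½mv²_min + U = 0, so ½mv²_min = −U = |kQq|/r.
|U| = |kQq|/r = (8.99×10⁹ N·m²/C²)(4.42×10⁻⁹)(6.12×10⁻⁹)/(0.109) = 2.23×10⁻⁶ J.

2.23×10⁻⁶ J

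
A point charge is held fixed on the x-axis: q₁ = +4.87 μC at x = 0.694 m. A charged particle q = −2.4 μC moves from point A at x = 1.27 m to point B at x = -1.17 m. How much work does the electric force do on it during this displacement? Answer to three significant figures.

The work done by the electric force is W_field = −ΔU = −q(V_B − V_A) = q(V_A − V_B).
At A: distance to the source charge is 0.576 m; V_A = kq₁/r = 7.60×10⁴ V.
At B: distance to the source charge is 1.86 m; V_B = kq₁/r = 2.35×10⁴ V.
ΔV = V_B − V_A = -5.25×10⁴ V.
W_field = −qΔV = −(-2.40×10⁻⁶ C)(-5.25×10⁴ V) = -0.126 J.

-0.126 J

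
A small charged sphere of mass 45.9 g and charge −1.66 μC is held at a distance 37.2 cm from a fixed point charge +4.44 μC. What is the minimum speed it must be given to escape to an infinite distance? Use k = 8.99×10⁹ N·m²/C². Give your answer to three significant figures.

2.79 m/s

To just escape, total mechanical energy must reach zero at infinity: ½mv²_min + U = 0, so ½mv²_min = −U = |kQq|/r.
|U| = |kQq|/r = (8.99×10⁹ N·m²/C²)(4.44×10⁻⁶)(1.66×10⁻⁶)/(0.372) = 0.178 J.
v_min = √(2|U|/m) = √(2·0.178/0.0459) = 2.79 m/s.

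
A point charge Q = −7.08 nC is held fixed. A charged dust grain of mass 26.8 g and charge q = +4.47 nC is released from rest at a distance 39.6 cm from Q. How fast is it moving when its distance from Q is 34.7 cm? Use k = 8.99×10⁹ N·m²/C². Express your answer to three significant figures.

2.75×10⁻³ m/s

Only the electrostatic force acts, so mechanical energy is conserved: ½mv² = U₁ − U₂ = kQq(1/r₁ − 1/r₂).
U₁ − U₂ = (8.99×10⁹ N·m²/C²)(-7.08×10⁻⁹ C)(4.47×10⁻⁹ C)(1/0.396 − 1/0.347) = 1.01×10⁻⁷ J.
v = √(2·1.01×10⁻⁷/0.0268) = 2.75×10⁻³ m/s.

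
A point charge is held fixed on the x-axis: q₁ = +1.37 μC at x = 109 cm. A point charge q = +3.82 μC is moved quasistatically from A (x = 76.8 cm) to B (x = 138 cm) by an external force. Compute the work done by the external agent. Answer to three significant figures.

For quasistatic motion the external work equals the change in potential energy: W_ext = qΔV = q(V_B − V_A).
At A: distance to the source charge is 0.322 m; V_A = kq₁/r = 3.82×10⁴ V.
At B: distance to the source charge is 0.290 m; V_B = kq₁/r = 4.25×10⁴ V.
ΔV = V_B − V_A = 4220 V.
W_ext = qΔV = (3.82×10⁻⁶ C)(4220 V) = 0.0161 J.

0.0161 J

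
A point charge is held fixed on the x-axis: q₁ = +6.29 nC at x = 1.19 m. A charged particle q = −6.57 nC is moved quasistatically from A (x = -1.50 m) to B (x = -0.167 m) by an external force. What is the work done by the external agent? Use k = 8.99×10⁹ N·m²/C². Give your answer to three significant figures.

For quasistatic motion the external work equals the change in potential energy: W_ext = qΔV = q(V_B − V_A).
At A: distance to the source charge is 2.69 m; V_A = kq₁/r = 21.0 V.
At B: distance to the source charge is 1.36 m; V_B = kq₁/r = 41.7 V.
ΔV = V_B − V_A = 20.6 V.
W_ext = qΔV = (-6.57×10⁻⁹ C)(20.6 V) = -1.36×10⁻⁷ J.

-1.36×10⁻⁷ J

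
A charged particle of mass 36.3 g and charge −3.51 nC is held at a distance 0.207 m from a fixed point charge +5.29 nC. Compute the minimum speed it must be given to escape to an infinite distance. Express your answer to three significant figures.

6.67×10⁻³ m/s

To just escape, total mechanical energy must reach zero at infinity: ½mv²_min + U = 0, so ½mv²_min = −U = |kQq|/r.
|U| = |kQq|/r = (8.99×10⁹ N·m²/C²)(5.29×10⁻⁹)(3.51×10⁻⁹)/(0.207) = 8.06×10⁻⁷ J.
v_min = √(2|U|/m) = √(2·8.06×10⁻⁷/0.0363) = 6.67×10⁻³ m/s.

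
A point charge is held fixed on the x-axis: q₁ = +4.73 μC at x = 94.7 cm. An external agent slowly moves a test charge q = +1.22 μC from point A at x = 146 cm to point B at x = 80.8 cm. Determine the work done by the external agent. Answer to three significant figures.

For quasistatic motion the external work equals the change in potential energy: W_ext = qΔV = q(V_B − V_A).
At A: distance to the source charge is 0.513 m; V_A = kq₁/r = 8.29×10⁴ V.
At B: distance to the source charge is 0.139 m; V_B = kq₁/r = 3.06×10⁵ V.
ΔV = V_B − V_A = 2.23×10⁵ V.
W_ext = qΔV = (1.22×10⁻⁶ C)(2.23×10⁵ V) = 0.272 J.

0.272 J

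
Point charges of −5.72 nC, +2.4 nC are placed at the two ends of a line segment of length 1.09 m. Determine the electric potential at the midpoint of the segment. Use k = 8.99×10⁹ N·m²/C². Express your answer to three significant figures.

Electric potential is a scalar, so the contributions from each charge add algebraically: V = Σ kqᵢ/rᵢ.
Each charge is 0.545 m from the midpoint.
V = k[(-5.72×10⁻⁹)/(0.545) + (2.40×10⁻⁹)/(0.545)] = -54.8 V.

-54.8 V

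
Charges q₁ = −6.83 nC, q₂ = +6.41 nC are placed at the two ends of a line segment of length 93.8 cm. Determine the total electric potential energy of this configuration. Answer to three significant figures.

The work to assemble the configuration equals its total potential energy, U = Σ kqᵢqⱼ/rᵢⱼ over all pairs.
The separation is r = 0.938 m.
U = (-4.20×10⁻⁷) = -4.20×10⁻⁷ J.

-4.20×10⁻⁷ J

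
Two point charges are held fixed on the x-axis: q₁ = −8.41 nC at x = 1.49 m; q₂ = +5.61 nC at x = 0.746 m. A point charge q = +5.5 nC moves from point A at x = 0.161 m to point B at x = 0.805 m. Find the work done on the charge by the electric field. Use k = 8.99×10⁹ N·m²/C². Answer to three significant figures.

The work done by the electric force is W_field = −ΔU = −q(V_B − V_A) = q(V_A − V_B).
At A: distances to the source charges are 1.33 m, 0.585 m; V_A = Σ kqᵢ/rᵢ = 29.3 V.
At B: distances to the source charges are 0.685 m, 0.0590 m; V_B = Σ kqᵢ/rᵢ = 744 V.
ΔV = V_B − V_A = 715 V.
W_field = −qΔV = −(5.50×10⁻⁹ C)(715 V) = -3.93×10⁻⁶ J.

-3.93×10⁻⁶ J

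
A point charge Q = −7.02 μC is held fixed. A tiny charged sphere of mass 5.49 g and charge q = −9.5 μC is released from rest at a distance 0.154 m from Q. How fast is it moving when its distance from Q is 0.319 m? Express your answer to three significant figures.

27.1 m/s

Only the electrostatic force acts, so mechanical energy is conserved: ½mv² = U₁ − U₂ = kQq(1/r₁ − 1/r₂).
U₁ − U₂ = (8.99×10⁹ N·m²/C²)(-7.02×10⁻⁶ C)(-9.50×10⁻⁶ C)(1/0.154 − 1/0.319) = 2.01 J.
v = √(2·2.01/5.49×10⁻³) = 27.1 m/s.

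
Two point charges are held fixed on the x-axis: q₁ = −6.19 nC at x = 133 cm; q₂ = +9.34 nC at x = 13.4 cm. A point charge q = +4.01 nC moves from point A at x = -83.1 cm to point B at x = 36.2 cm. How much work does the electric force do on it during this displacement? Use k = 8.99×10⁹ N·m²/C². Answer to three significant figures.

The work done by the electric force is W_field = −ΔU = −q(V_B − V_A) = q(V_A − V_B).
At A: distances to the source charges are 2.16 m, 0.965 m; V_A = Σ kqᵢ/rᵢ = 61.3 V.
At B: distances to the source charges are 0.968 m, 0.228 m; V_B = Σ kqᵢ/rᵢ = 311 V.
ΔV = V_B − V_A = 250 V.
W_field = −qΔV = −(4.01×10⁻⁹ C)(250 V) = -1.00×10⁻⁶ J.

-1.00×10⁻⁶ J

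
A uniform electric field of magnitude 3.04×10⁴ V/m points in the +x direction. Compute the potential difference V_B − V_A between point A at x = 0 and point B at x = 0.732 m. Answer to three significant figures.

-2.23×10⁴ V

In a uniform field, potential decreases in the direction of E: V_B − V_A = −E·Δx.
V_B − V_A = −(3.04×10⁴ V/m)(0.732 m) = -2.23×10⁴ V.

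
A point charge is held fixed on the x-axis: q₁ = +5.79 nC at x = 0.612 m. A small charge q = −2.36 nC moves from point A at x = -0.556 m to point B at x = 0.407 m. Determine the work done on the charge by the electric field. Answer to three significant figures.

4.94×10⁻⁷ J

The work done by the electric force is W_field = −ΔU = −q(V_B − V_A) = q(V_A − V_B).
At A: distance to the source charge is 1.17 m; V_A = kq₁/r = 44.6 V.
At B: distance to the source charge is 0.205 m; V_B = kq₁/r = 254 V.
ΔV = V_B − V_A = 209 V.
W_field = −qΔV = −(-2.36×10⁻⁹ C)(209 V) = 4.94×10⁻⁷ J.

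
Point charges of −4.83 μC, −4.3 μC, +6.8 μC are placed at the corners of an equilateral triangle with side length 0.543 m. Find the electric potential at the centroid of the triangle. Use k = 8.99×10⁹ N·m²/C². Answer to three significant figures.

The total potential is the scalar sum of each charge's contribution, V = Σ kqᵢ/rᵢ.
The distance from each vertex to the centroid is a/√3 = 0.314 m.
V = k[(-4.83×10⁻⁶)/(0.314) + (-4.30×10⁻⁶)/(0.314) + (6.80×10⁻⁶)/(0.314)] = -6.68×10⁴ V.

-6.68×10⁴ V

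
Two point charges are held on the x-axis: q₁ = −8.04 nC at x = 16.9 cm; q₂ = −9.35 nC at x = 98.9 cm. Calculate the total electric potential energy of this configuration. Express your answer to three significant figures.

8.24×10⁻⁷ J

The assembly work is the sum of pairwise potential energies, U = Σ_{i<j} kqᵢqⱼ/rᵢⱼ.
Pair separations: r₁₂ = 0.820 m.
U = (8.24×10⁻⁷) = 8.24×10⁻⁷ J.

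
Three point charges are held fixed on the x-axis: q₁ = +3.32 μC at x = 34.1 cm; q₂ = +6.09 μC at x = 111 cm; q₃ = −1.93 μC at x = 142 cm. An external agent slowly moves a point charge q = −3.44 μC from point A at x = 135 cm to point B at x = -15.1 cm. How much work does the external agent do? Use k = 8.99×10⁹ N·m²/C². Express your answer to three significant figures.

-0.286 J

For quasistatic motion the external work equals the change in potential energy: W_ext = qΔV = q(V_B − V_A).
At A: distances to the source charges are 1.01 m, 0.240 m, 0.0700 m; V_A = Σ kqᵢ/rᵢ = 9830 V.
At B: distances to the source charges are 0.492 m, 1.26 m, 1.57 m; V_B = Σ kqᵢ/rᵢ = 9.30×10⁴ V.
ΔV = V_B − V_A = 8.32×10⁴ V.
W_ext = qΔV = (-3.44×10⁻⁶ C)(8.32×10⁴ V) = -0.286 J.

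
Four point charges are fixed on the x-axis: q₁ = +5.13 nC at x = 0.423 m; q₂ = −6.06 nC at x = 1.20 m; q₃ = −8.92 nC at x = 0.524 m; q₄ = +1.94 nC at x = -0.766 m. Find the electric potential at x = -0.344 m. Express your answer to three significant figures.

Electric potential is a scalar, so the contributions from each charge add algebraically: V = Σ kqᵢ/rᵢ.
Distances from the field point to each charge: r₁ = 0.767 m, r₂ = 1.54 m, r₃ = 0.868 m, r₄ = 0.422 m.
V = k[(5.13×10⁻⁹)/(0.767) + (-6.06×10⁻⁹)/(1.54) + (-8.92×10⁻⁹)/(0.868) + (1.94×10⁻⁹)/(0.422)] = -26.2 V.

-26.2 V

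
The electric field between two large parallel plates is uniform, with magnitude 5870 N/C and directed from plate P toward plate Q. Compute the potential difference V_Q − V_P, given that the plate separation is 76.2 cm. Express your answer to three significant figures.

-4470 V

In a uniform field, potential decreases in the direction of E: ΔV = −E·d for a displacement d parallel to E.
Going from P to Q is a displacement of 76.2 cm along the field, so V_Q − V_P = −Ed = -4470 V.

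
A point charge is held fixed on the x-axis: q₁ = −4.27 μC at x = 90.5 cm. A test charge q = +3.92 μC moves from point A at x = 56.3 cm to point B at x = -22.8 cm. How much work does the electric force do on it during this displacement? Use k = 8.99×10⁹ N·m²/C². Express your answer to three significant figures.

-0.307 J

The work done by the electric force is W_field = −ΔU = −q(V_B − V_A) = q(V_A − V_B).
At A: distance to the source charge is 0.342 m; V_A = kq₁/r = -1.12×10⁵ V.
At B: distance to the source charge is 1.13 m; V_B = kq₁/r = -3.39×10⁴ V.
ΔV = V_B − V_A = 7.84×10⁴ V.
W_field = −qΔV = −(3.92×10⁻⁶ C)(7.84×10⁴ V) = -0.307 J.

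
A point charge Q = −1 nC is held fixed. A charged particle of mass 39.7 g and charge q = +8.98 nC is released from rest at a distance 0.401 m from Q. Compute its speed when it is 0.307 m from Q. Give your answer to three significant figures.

1.76×10⁻³ m/s

Only the electrostatic force acts, so mechanical energy is conserved: ½mv² = U₁ − U₂ = kQq(1/r₁ − 1/r₂).
U₁ − U₂ = (8.99×10⁹ N·m²/C²)(-1.00×10⁻⁹ C)(8.98×10⁻⁹ C)(1/0.401 − 1/0.307) = 6.16×10⁻⁸ J.
v = √(2·6.16×10⁻⁸/0.0397) = 1.76×10⁻³ m/s.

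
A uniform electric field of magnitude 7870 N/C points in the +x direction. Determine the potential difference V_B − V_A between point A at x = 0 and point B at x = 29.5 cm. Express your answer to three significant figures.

In a uniform field, potential decreases in the direction of E: V_B − V_A = −E·Δx.
V_B − V_A = −(7870 V/m)(0.295 m) = -2320 V.

-2320 V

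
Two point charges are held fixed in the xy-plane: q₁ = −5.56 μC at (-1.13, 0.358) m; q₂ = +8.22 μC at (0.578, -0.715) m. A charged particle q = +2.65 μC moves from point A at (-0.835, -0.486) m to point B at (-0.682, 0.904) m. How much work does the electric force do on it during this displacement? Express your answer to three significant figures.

The work done by the electric force is W_field = −ΔU = −q(V_B − V_A) = q(V_A − V_B).
At A: distances to the source charges are 0.894 m, 1.43 m; V_A = Σ kqᵢ/rᵢ = -4280 V.
At B: distances to the source charges are 0.706 m, 2.05 m; V_B = Σ kqᵢ/rᵢ = -3.48×10⁴ V.
ΔV = V_B − V_A = -3.05×10⁴ V.
W_field = −qΔV = −(2.65×10⁻⁶ C)(-3.05×10⁴ V) = 0.0807 J.

0.0807 J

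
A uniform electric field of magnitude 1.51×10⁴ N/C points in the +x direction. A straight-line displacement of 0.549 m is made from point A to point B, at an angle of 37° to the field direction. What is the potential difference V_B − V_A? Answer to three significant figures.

Only the component of displacement along E changes the potential: ΔV = −E·d·cosθ.
ΔV = −(1.51×10⁴ V/m)(0.549 m)cos37° = -6620 V.

-6620 V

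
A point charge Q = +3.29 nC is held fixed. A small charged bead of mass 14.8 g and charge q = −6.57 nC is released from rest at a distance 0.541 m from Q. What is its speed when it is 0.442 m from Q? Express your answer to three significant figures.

Only the electrostatic force acts, so mechanical energy is conserved: ½mv² = U₁ − U₂ = kQq(1/r₁ − 1/r₂).
U₁ − U₂ = (8.99×10⁹ N·m²/C²)(3.29×10⁻⁹ C)(-6.57×10⁻⁹ C)(1/0.541 − 1/0.442) = 8.05×10⁻⁸ J.
v = √(2·8.05×10⁻⁸/0.0148) = 3.30×10⁻³ m/s.

3.30×10⁻³ m/s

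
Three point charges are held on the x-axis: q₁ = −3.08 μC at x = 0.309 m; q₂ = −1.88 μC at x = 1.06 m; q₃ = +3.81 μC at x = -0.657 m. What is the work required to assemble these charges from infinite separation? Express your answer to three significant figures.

The assembly work is the sum of pairwise potential energies, U = Σ_{i<j} kqᵢqⱼ/rᵢⱼ.
Pair separations: r₁₂ = 0.751 m, r₁₃ = 0.966 m, r₂₃ = 1.72 m.
U = (0.0693) + (-0.109) + (-0.0375) = -0.0774 J.

-0.0774 J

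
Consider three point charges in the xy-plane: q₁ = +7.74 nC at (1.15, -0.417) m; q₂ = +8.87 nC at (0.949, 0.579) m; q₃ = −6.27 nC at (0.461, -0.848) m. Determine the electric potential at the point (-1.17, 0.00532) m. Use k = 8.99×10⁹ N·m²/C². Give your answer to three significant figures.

35.2 V

The total potential is the scalar sum of each charge's contribution, V = Σ kqᵢ/rᵢ.
Distances from the field point to each charge: r₁ = 2.36 m, r₂ = 2.20 m, r₃ = 1.84 m.
V = k[(7.74×10⁻⁹)/(2.36) + (8.87×10⁻⁹)/(2.20) + (-6.27×10⁻⁹)/(1.84)] = 35.2 V.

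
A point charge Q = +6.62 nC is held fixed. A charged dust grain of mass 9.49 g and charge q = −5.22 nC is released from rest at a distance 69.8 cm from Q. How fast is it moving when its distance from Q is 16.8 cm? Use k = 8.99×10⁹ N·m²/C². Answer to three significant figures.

Only the electrostatic force acts, so mechanical energy is conserved: ½mv² = U₁ − U₂ = kQq(1/r₁ − 1/r₂).
U₁ − U₂ = (8.99×10⁹ N·m²/C²)(6.62×10⁻⁹ C)(-5.22×10⁻⁹ C)(1/0.698 − 1/0.168) = 1.40×10⁻⁶ J.
v = √(2·1.40×10⁻⁶/9.49×10⁻³) = 0.0172 m/s.

0.0172 m/s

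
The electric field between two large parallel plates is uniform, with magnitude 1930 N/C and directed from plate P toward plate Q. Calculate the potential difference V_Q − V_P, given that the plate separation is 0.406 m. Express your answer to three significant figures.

-784 V

In a uniform field, potential decreases in the direction of E: ΔV = −E·d for a displacement d parallel to E.
Going from P to Q is a displacement of 0.406 m along the field, so V_Q − V_P = −Ed = -784 V.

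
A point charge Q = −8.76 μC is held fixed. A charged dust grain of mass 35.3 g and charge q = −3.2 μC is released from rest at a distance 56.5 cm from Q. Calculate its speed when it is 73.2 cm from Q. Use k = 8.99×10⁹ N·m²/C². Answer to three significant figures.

2.40 m/s

Only the electrostatic force acts, so mechanical energy is conserved: ½mv² = U₁ − U₂ = kQq(1/r₁ − 1/r₂).
U₁ − U₂ = (8.99×10⁹ N·m²/C²)(-8.76×10⁻⁶ C)(-3.20×10⁻⁶ C)(1/0.565 − 1/0.732) = 0.102 J.
v = √(2·0.102/0.0353) = 2.40 m/s.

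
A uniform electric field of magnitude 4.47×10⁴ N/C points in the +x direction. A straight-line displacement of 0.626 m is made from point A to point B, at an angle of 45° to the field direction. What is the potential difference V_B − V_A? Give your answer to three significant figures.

-1.98×10⁴ V

Only the component of displacement along E changes the potential: ΔV = −E·d·cosθ.
ΔV = −(4.47×10⁴ V/m)(0.626 m)cos45° = -1.98×10⁴ V.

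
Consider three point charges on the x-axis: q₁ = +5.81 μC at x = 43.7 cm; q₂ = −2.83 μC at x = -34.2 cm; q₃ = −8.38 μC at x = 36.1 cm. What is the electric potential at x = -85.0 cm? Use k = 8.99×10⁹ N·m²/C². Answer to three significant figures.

Electric potential is a scalar, so the contributions from each charge add algebraically: V = Σ kqᵢ/rᵢ.
Distances from the field point to each charge: r₁ = 1.29 m, r₂ = 0.508 m, r₃ = 1.21 m.
V = k[(5.81×10⁻⁶)/(1.29) + (-2.83×10⁻⁶)/(0.508) + (-8.38×10⁻⁶)/(1.21)] = -7.17×10⁴ V.

-7.17×10⁴ V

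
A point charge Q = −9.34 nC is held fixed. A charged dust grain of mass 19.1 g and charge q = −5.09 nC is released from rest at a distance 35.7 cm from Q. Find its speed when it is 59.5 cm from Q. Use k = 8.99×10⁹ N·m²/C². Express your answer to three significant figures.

7.08×10⁻³ m/s

Only the electrostatic force acts, so mechanical energy is conserved: ½mv² = U₁ − U₂ = kQq(1/r₁ − 1/r₂).
U₁ − U₂ = (8.99×10⁹ N·m²/C²)(-9.34×10⁻⁹ C)(-5.09×10⁻⁹ C)(1/0.357 − 1/0.595) = 4.79×10⁻⁷ J.
v = √(2·4.79×10⁻⁷/0.0191) = 7.08×10⁻³ m/s.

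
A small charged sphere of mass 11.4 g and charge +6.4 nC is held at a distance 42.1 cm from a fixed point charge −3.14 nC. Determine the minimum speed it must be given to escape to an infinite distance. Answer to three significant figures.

To just escape, total mechanical energy must reach zero at infinity: ½mv²_min + U = 0, so ½mv²_min = −U = |kQq|/r.
|U| = |kQq|/r = (8.99×10⁹ N·m²/C²)(3.14×10⁻⁹)(6.40×10⁻⁹)/(0.421) = 4.29×10⁻⁷ J.
v_min = √(2|U|/m) = √(2·4.29×10⁻⁷/0.0114) = 8.68×10⁻³ m/s.

8.68×10⁻³ m/s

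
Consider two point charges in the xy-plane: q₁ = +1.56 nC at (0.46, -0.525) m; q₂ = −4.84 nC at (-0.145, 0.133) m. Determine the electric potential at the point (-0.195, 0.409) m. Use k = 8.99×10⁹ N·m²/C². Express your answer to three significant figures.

-143 V

The total potential is the scalar sum of each charge's contribution, V = Σ kqᵢ/rᵢ.
Distances from the field point to each charge: r₁ = 1.14 m, r₂ = 0.280 m.
V = k[(1.56×10⁻⁹)/(1.14) + (-4.84×10⁻⁹)/(0.280)] = -143 V.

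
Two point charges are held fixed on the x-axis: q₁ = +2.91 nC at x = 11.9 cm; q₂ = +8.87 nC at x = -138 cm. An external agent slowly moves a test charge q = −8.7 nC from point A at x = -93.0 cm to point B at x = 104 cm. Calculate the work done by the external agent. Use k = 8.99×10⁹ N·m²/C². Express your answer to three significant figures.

For quasistatic motion the external work equals the change in potential energy: W_ext = qΔV = q(V_B − V_A).
At A: distances to the source charges are 1.05 m, 0.450 m; V_A = Σ kqᵢ/rᵢ = 202 V.
At B: distances to the source charges are 0.921 m, 2.42 m; V_B = Σ kqᵢ/rᵢ = 61.4 V.
ΔV = V_B − V_A = -141 V.
W_ext = qΔV = (-8.70×10⁻⁹ C)(-141 V) = 1.22×10⁻⁶ J.

1.22×10⁻⁶ J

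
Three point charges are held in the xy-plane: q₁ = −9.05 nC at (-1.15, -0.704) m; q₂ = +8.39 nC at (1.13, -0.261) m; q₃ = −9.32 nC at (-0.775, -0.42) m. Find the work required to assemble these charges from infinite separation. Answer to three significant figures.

9.50×10⁻⁷ J

The work to assemble the configuration equals its total potential energy, U = Σ kqᵢqⱼ/rᵢⱼ over all pairs.
Pair separations: r₁₂ = 2.32 m, r₁₃ = 0.470 m, r₂₃ = 1.91 m.
U = (-2.94×10⁻⁷) + (1.61×10⁻⁶) + (-3.68×10⁻⁷) = 9.50×10⁻⁷ J.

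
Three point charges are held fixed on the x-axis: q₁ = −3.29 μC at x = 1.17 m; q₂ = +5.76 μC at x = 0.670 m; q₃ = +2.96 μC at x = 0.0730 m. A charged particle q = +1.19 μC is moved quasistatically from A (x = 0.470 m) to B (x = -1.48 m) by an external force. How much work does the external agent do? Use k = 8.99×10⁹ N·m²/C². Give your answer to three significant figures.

For quasistatic motion the external work equals the change in potential energy: W_ext = qΔV = q(V_B − V_A).
At A: distances to the source charges are 0.700 m, 0.200 m, 0.397 m; V_A = Σ kqᵢ/rᵢ = 2.84×10⁵ V.
At B: distances to the source charges are 2.65 m, 2.15 m, 1.55 m; V_B = Σ kqᵢ/rᵢ = 3.01×10⁴ V.
ΔV = V_B − V_A = -2.54×10⁵ V.
W_ext = qΔV = (1.19×10⁻⁶ C)(-2.54×10⁵ V) = -0.302 J.

-0.302 J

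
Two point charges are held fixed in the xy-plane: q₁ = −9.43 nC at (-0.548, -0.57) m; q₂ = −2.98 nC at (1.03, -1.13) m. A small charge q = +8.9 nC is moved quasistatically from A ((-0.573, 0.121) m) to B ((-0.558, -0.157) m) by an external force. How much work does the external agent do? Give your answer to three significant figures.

-7.46×10⁻⁷ J

For quasistatic motion the external work equals the change in potential energy: W_ext = qΔV = q(V_B − V_A).
At A: distances to the source charges are 0.691 m, 2.03 m; V_A = Σ kqᵢ/rᵢ = -136 V.
At B: distances to the source charges are 0.413 m, 1.86 m; V_B = Σ kqᵢ/rᵢ = -220 V.
ΔV = V_B − V_A = -83.8 V.
W_ext = qΔV = (8.90×10⁻⁹ C)(-83.8 V) = -7.46×10⁻⁷ J.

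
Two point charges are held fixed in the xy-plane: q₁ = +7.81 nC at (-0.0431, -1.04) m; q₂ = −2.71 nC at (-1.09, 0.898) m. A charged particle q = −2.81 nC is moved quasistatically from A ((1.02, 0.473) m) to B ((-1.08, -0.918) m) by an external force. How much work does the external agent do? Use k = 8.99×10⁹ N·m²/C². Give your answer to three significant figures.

-7.64×10⁻⁸ J

For quasistatic motion the external work equals the change in potential energy: W_ext = qΔV = q(V_B − V_A).
At A: distances to the source charges are 1.85 m, 2.15 m; V_A = Σ kqᵢ/rᵢ = 26.7 V.
At B: distances to the source charges are 1.04 m, 1.82 m; V_B = Σ kqᵢ/rᵢ = 53.8 V.
ΔV = V_B − V_A = 27.2 V.
W_ext = qΔV = (-2.81×10⁻⁹ C)(27.2 V) = -7.64×10⁻⁸ J.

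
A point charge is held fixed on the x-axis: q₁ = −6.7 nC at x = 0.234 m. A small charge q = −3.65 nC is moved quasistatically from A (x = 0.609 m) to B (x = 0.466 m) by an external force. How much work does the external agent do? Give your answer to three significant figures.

For quasistatic motion the external work equals the change in potential energy: W_ext = qΔV = q(V_B − V_A).
At A: distance to the source charge is 0.375 m; V_A = kq₁/r = -161 V.
At B: distance to the source charge is 0.232 m; V_B = kq₁/r = -260 V.
ΔV = V_B − V_A = -99.0 V.
W_ext = qΔV = (-3.65×10⁻⁹ C)(-99.0 V) = 3.61×10⁻⁷ J.

3.61×10⁻⁷ J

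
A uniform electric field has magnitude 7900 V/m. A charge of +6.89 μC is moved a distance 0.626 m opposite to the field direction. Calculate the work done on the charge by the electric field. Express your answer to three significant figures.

The potential change for a displacement 0.626 m opposite to the field direction is ΔV = +Ed = 4950 V.
W_field = −qΔV = -0.0341 J.

-0.0341 J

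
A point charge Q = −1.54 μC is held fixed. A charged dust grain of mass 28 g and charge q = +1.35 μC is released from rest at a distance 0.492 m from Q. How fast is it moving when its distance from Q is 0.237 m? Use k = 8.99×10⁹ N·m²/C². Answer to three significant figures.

Only the electrostatic force acts, so mechanical energy is conserved: ½mv² = U₁ − U₂ = kQq(1/r₁ − 1/r₂).
U₁ − U₂ = (8.99×10⁹ N·m²/C²)(-1.54×10⁻⁶ C)(1.35×10⁻⁶ C)(1/0.492 − 1/0.237) = 0.0409 J.
v = √(2·0.0409/0.0280) = 1.71 m/s.

1.71 m/s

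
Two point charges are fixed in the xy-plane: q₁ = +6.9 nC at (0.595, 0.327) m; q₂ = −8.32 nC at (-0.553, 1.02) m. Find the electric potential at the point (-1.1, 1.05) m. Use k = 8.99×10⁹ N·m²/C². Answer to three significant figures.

The total potential is the scalar sum of each charge's contribution, V = Σ kqᵢ/rᵢ.
Distances from the field point to each charge: r₁ = 1.84 m, r₂ = 0.548 m.
V = k[(6.90×10⁻⁹)/(1.84) + (-8.32×10⁻⁹)/(0.548)] = -103 V.

-103 V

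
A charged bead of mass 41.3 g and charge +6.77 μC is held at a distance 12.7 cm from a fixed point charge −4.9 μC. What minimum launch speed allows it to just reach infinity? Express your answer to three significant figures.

10.7 m/s

To just escape, total mechanical energy must reach zero at infinity: ½mv²_min + U = 0, so ½mv²_min = −U = |kQq|/r.
|U| = |kQq|/r = (8.99×10⁹ N·m²/C²)(4.90×10⁻⁶)(6.77×10⁻⁶)/(0.127) = 2.35 J.
v_min = √(2|U|/m) = √(2·2.35/0.0413) = 10.7 m/s.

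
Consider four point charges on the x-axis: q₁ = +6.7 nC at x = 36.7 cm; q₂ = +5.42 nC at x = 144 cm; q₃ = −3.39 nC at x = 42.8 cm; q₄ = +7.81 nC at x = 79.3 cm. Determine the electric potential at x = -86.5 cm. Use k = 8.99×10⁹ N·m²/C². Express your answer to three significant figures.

The total potential is the scalar sum of each charge's contribution, V = Σ kqᵢ/rᵢ.
Distances from the field point to each charge: r₁ = 1.23 m, r₂ = 2.30 m, r₃ = 1.29 m, r₄ = 1.66 m.
V = k[(6.70×10⁻⁹)/(1.23) + (5.42×10⁻⁹)/(2.30) + (-3.39×10⁻⁹)/(1.29) + (7.81×10⁻⁹)/(1.66)] = 88.8 V.

88.8 V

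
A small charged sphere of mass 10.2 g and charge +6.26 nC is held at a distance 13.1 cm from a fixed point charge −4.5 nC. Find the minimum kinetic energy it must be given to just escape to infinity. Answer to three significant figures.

1.93×10⁻⁶ J

To just escape, total mechanical energy must reach zero at infinity: ½mv²_min + U = 0, so ½mv²_min = −U = |kQq|/r.
|U| = |kQq|/r = (8.99×10⁹ N·m²/C²)(4.50×10⁻⁹)(6.26×10⁻⁹)/(0.131) = 1.93×10⁻⁶ J.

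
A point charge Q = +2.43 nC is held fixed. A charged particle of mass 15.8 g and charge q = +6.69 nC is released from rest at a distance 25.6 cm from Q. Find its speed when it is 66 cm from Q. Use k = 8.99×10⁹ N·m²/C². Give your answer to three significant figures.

Only the electrostatic force acts, so mechanical energy is conserved: ½mv² = U₁ − U₂ = kQq(1/r₁ − 1/r₂).
U₁ − U₂ = (8.99×10⁹ N·m²/C²)(2.43×10⁻⁹ C)(6.69×10⁻⁹ C)(1/0.256 − 1/0.660) = 3.49×10⁻⁷ J.
v = √(2·3.49×10⁻⁷/0.0158) = 6.65×10⁻³ m/s.

6.65×10⁻³ m/s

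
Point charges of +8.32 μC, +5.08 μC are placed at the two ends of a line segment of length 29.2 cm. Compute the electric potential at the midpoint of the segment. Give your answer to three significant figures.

8.25×10⁵ V

Electric potential is a scalar, so the contributions from each charge add algebraically: V = Σ kqᵢ/rᵢ.
Each charge is 0.146 m from the midpoint.
V = k[(8.32×10⁻⁶)/(0.146) + (5.08×10⁻⁶)/(0.146)] = 8.25×10⁵ V.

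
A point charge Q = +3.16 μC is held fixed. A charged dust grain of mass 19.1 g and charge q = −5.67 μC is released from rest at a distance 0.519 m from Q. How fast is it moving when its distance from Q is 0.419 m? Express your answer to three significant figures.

Only the electrostatic force acts, so mechanical energy is conserved: ½mv² = U₁ − U₂ = kQq(1/r₁ − 1/r₂).
U₁ − U₂ = (8.99×10⁹ N·m²/C²)(3.16×10⁻⁶ C)(-5.67×10⁻⁶ C)(1/0.519 − 1/0.419) = 0.0741 J.
v = √(2·0.0741/0.0191) = 2.78 m/s.

2.78 m/s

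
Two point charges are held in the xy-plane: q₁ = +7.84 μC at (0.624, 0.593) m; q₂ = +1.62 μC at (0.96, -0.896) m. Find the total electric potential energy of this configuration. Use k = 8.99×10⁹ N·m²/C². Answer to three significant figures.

0.0748 J

The work to assemble the configuration equals its total potential energy, U = Σ kqᵢqⱼ/rᵢⱼ over all pairs.
Pair separations: r₁₂ = 1.53 m.
U = (0.0748) = 0.0748 J.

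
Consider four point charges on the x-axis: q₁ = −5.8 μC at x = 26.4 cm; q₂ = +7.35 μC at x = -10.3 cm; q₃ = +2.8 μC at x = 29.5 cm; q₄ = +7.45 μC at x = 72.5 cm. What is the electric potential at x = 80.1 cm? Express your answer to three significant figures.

9.07×10⁵ V

Electric potential is a scalar, so the contributions from each charge add algebraically: V = Σ kqᵢ/rᵢ.
Distances from the field point to each charge: r₁ = 0.537 m, r₂ = 0.904 m, r₃ = 0.506 m, r₄ = 0.0760 m.
V = k[(-5.80×10⁻⁶)/(0.537) + (7.35×10⁻⁶)/(0.904) + (2.80×10⁻⁶)/(0.506) + (7.45×10⁻⁶)/(0.0760)] = 9.07×10⁵ V.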